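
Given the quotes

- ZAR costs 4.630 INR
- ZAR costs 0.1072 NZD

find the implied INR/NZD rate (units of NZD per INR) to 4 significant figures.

1 INR ÷ 4.630 = 0.215983 ZAR
0.215983 ZAR × 0.1072 = 0.0231533 NZD

INR/NZD = 0.02315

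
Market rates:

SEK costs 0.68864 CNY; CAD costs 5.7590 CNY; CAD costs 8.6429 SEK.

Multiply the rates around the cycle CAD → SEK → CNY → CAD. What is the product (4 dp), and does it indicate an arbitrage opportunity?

1.0335 (arbitrage exists)

Around CAD → SEK → CNY → CAD: 1 × 8.6429 × 0.68864 ÷ 5.7590 = 1.033486
Product > 1; profitable direction is CAD → SEK → CNY → CAD.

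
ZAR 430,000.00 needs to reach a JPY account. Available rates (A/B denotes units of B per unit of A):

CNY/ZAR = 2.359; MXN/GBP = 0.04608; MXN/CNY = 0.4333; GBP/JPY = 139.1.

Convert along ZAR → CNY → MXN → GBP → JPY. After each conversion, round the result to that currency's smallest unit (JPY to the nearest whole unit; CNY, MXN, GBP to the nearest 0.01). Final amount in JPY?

ZAR 430,000.00 ÷ 2.359 = CNY 182,280.63
CNY 182,280.63 ÷ 0.4333 = MXN 420,679.97
MXN 420,679.97 × 0.04608 = GBP 19,384.93
GBP 19,384.93 × 139.1 = JPY 2,696,444

JPY 2,696,444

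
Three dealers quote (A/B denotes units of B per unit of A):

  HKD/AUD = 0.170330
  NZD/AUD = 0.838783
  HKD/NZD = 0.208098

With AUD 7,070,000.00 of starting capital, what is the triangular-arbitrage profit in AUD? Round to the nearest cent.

Profit: AUD 175,123.51

Profitable loop is AUD → HKD → NZD → AUD:
AUD 7,070,000.00 ÷ 0.170330 = HKD 41,507,661.60
HKD 41,507,661.60 × 0.208098 = NZD 8,637,661.36
NZD 8,637,661.36 × 0.838783 = AUD 7,245,123.51
Profit = AUD 7,245,123.51 − AUD 7,070,000.00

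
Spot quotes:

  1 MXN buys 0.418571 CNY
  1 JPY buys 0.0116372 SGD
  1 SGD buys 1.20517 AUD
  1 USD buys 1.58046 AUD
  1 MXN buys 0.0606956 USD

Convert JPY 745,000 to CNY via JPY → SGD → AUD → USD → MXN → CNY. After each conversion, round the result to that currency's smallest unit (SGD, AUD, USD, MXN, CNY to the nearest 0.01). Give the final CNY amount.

CNY 45,591.21

JPY 745,000 × 0.0116372 = SGD 8,669.71
SGD 8,669.71 × 1.20517 = AUD 10,448.47
AUD 10,448.47 ÷ 1.58046 = USD 6,611.03
USD 6,611.03 ÷ 0.0606956 = MXN 108,921.08
MXN 108,921.08 × 0.418571 = CNY 45,591.21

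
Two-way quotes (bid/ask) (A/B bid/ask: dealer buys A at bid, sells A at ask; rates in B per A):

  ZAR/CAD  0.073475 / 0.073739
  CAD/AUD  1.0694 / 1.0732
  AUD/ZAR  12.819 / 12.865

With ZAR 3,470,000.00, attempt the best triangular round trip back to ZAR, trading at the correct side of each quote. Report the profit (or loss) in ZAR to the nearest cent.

Best loop ZAR → CAD → AUD → ZAR:
ZAR 3,470,000.00 × 0.073475 (sell ZAR at bid) = CAD 254,958.25
CAD 254,958.25 × 1.0694 (sell CAD at bid) = AUD 272,652.35
AUD 272,652.35 × 12.819 (sell AUD at bid) = ZAR 3,495,130.51

Net profit: ZAR 25,130.51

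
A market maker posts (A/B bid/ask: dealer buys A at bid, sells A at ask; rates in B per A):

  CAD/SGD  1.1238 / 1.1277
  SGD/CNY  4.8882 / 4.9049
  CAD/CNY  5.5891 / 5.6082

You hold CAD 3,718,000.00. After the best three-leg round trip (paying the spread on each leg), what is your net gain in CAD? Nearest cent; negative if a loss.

Best loop CAD → CNY → SGD → CAD:
CAD 3,718,000.00 × 5.5891 (sell CAD at bid) = CNY 20,780,273.80
CNY 20,780,273.80 ÷ 4.9049 (buy SGD at ask) = SGD 4,236,635.57
SGD 4,236,635.57 ÷ 1.1277 (buy CAD at ask) = CAD 3,756,881.77

Net profit: CAD 38,881.77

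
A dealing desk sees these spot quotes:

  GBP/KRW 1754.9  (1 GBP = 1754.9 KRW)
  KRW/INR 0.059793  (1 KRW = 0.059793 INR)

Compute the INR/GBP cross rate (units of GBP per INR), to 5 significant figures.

INR/GBP = 0.0095301

1 INR ÷ 0.059793 = 16.7244 KRW
16.7244 KRW ÷ 1754.9 = 0.0095301 GBP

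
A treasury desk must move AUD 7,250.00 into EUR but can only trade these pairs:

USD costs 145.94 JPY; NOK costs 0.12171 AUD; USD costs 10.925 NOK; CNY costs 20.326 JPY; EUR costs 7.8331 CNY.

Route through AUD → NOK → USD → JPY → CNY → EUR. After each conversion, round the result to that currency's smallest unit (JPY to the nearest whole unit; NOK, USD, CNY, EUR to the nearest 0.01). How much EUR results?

EUR 4,997.80

AUD 7,250.00 ÷ 0.12171 = NOK 59,567.83
NOK 59,567.83 ÷ 10.925 = USD 5,452.43
USD 5,452.43 × 145.94 = JPY 795,728
JPY 795,728 ÷ 20.326 = CNY 39,148.28
CNY 39,148.28 ÷ 7.8331 = EUR 4,997.80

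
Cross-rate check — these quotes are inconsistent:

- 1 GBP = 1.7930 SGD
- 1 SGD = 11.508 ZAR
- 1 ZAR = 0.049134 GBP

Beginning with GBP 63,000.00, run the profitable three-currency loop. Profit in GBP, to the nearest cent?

Profitable loop is GBP → SGD → ZAR → GBP:
GBP 63,000.00 × 1.7930 = SGD 112,959.00
SGD 112,959.00 × 11.508 = ZAR 1,299,932.17
ZAR 1,299,932.17 × 0.049134 = GBP 63,870.87
Profit = GBP 63,870.87 − GBP 63,000.00

Profit: GBP 870.87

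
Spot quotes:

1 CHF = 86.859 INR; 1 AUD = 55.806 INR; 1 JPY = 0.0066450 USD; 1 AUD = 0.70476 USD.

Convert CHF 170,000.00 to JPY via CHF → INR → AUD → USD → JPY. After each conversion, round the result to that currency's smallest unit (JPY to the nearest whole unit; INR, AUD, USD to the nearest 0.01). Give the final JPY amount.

JPY 28,062,677

CHF 170,000.00 × 86.859 = INR 14,766,030.00
INR 14,766,030.00 ÷ 55.806 = AUD 264,595.74
AUD 264,595.74 × 0.70476 = USD 186,476.49
USD 186,476.49 ÷ 0.0066450 = JPY 28,062,677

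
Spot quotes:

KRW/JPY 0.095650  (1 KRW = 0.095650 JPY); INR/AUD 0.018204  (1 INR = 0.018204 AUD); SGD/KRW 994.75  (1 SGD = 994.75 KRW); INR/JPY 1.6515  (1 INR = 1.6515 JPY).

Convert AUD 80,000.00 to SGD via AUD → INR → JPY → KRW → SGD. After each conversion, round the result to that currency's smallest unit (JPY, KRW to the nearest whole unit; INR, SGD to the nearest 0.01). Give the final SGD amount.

AUD 80,000.00 ÷ 0.018204 = INR 4,394,638.54
INR 4,394,638.54 × 1.6515 = JPY 7,257,746
JPY 7,257,746 ÷ 0.095650 = KRW 75,878,160
KRW 75,878,160 ÷ 994.75 = SGD 76,278.62

SGD 76,278.62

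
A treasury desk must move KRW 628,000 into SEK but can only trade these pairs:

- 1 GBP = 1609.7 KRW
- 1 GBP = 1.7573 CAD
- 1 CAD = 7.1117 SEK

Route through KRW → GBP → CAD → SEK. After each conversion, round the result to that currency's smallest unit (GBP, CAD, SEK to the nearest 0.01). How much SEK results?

KRW 628,000 ÷ 1609.7 = GBP 390.13
GBP 390.13 × 1.7573 = CAD 685.58
CAD 685.58 × 7.1117 = SEK 4,875.64

SEK 4,875.64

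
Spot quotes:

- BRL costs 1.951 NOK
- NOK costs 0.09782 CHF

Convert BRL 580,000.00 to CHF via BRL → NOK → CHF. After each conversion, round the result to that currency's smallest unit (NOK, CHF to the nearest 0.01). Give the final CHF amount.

CHF 110,691.16

BRL 580,000.00 × 1.951 = NOK 1,131,580.00
NOK 1,131,580.00 × 0.09782 = CHF 110,691.16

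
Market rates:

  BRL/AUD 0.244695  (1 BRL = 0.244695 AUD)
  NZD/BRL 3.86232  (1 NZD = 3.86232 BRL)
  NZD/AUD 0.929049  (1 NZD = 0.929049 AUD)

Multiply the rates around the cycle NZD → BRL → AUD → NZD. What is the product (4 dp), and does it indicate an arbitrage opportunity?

1.0173 (arbitrage exists)

Around NZD → BRL → AUD → NZD: 1 × 3.86232 × 0.244695 ÷ 0.929049 = 1.017266
Product > 1; profitable direction is NZD → BRL → AUD → NZD.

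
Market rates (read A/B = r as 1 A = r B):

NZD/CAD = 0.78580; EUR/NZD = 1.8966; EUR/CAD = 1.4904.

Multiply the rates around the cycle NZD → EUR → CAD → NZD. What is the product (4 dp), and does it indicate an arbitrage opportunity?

Around NZD → EUR → CAD → NZD: 1 ÷ 1.8966 × 1.4904 ÷ 0.78580 = 1.000035
Product ≈ 1 (deviation 0.003%, within rounding noise).

1.0000 (no arbitrage)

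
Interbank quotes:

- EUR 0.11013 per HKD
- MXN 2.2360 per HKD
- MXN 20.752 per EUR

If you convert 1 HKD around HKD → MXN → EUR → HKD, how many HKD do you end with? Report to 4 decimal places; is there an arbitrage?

Around HKD → MXN → EUR → HKD: 1 × 2.2360 ÷ 20.752 ÷ 0.11013 = 0.978377
Product < 1; profitable direction is HKD → EUR → MXN → HKD.

0.9784 (arbitrage exists)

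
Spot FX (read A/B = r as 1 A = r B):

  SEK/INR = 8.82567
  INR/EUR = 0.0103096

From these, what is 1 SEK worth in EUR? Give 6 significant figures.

1 SEK × 8.82567 = 8.82567 INR
8.82567 INR × 0.0103096 = 0.0909891 EUR

SEK/EUR = 0.0909891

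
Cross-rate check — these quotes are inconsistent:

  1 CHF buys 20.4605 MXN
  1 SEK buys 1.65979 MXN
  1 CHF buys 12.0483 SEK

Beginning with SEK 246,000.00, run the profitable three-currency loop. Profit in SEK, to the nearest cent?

Profitable loop is SEK → CHF → MXN → SEK:
SEK 246,000.00 ÷ 12.0483 = CHF 20,417.82
CHF 20,417.82 × 20.4605 = MXN 417,758.77
MXN 417,758.77 ÷ 1.65979 = SEK 251,693.75
Profit = SEK 251,693.75 − SEK 246,000.00

Profit: SEK 5,693.75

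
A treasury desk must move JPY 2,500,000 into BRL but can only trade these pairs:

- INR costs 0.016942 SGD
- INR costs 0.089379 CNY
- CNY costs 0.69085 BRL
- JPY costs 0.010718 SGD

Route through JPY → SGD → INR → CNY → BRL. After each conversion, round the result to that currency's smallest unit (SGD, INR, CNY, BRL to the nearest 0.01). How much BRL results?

JPY 2,500,000 × 0.010718 = SGD 26,795.00
SGD 26,795.00 ÷ 0.016942 = INR 1,581,572.42
INR 1,581,572.42 × 0.089379 = CNY 141,359.36
CNY 141,359.36 × 0.69085 = BRL 97,658.11

BRL 97,658.11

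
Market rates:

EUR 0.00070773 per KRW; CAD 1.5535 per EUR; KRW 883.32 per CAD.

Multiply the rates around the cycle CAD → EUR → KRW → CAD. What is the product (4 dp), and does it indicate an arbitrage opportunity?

1.0297 (arbitrage exists)

Around CAD → EUR → KRW → CAD: 1 ÷ 1.5535 ÷ 0.00070773 ÷ 883.32 = 1.029682
Product > 1; profitable direction is CAD → EUR → KRW → CAD.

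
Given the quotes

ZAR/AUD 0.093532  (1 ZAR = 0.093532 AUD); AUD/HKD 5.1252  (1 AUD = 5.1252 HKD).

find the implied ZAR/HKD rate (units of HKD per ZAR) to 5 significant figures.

1 ZAR × 0.093532 = 0.093532 AUD
0.093532 AUD × 5.1252 = 0.47937 HKD

ZAR/HKD = 0.47937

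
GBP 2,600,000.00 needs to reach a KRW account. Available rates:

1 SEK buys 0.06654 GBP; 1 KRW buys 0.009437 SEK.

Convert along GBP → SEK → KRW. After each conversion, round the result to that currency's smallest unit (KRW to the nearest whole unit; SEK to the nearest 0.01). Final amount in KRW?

GBP 2,600,000.00 ÷ 0.06654 = SEK 39,074,241.06
SEK 39,074,241.06 ÷ 0.009437 = KRW 4,140,536,300

KRW 4,140,536,300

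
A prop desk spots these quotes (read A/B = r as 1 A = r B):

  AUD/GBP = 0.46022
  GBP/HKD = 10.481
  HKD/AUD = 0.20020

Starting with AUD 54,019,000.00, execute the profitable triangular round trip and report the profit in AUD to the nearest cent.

Profitable loop is AUD → HKD → GBP → AUD:
AUD 54,019,000.00 ÷ 0.20020 = HKD 269,825,174.83
HKD 269,825,174.83 ÷ 10.481 = GBP 25,744,220.48
GBP 25,744,220.48 ÷ 0.46022 = AUD 55,938,943.28
Profit = AUD 55,938,943.28 − AUD 54,019,000.00

Profit: AUD 1,919,943.28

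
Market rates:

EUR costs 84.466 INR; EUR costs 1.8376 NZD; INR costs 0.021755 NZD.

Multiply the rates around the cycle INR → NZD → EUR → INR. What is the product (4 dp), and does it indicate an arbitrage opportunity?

1.0000 (no arbitrage)

Around INR → NZD → EUR → INR: 1 × 0.021755 ÷ 1.8376 × 84.466 = 0.999977
Product ≈ 1 (deviation 0.002%, within rounding noise).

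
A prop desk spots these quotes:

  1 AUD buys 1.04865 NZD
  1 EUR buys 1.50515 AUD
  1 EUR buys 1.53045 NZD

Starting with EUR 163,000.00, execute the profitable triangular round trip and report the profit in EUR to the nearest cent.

Profitable loop is EUR → AUD → NZD → EUR:
EUR 163,000.00 × 1.50515 = AUD 245,339.45
AUD 245,339.45 × 1.04865 = NZD 257,275.21
NZD 257,275.21 ÷ 1.53045 = EUR 168,104.29
Profit = EUR 168,104.29 − EUR 163,000.00

Profit: EUR 5,104.29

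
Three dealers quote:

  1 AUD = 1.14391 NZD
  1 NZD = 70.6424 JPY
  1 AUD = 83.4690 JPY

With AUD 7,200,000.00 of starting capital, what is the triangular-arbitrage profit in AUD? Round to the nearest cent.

Profitable loop is AUD → JPY → NZD → AUD:
AUD 7,200,000.00 × 83.4690 = JPY 600,976,800
JPY 600,976,800 ÷ 70.6424 = NZD 8,507,310.06
NZD 8,507,310.06 ÷ 1.14391 = AUD 7,437,044.92
Profit = AUD 7,437,044.92 − AUD 7,200,000.00

Profit: AUD 237,044.92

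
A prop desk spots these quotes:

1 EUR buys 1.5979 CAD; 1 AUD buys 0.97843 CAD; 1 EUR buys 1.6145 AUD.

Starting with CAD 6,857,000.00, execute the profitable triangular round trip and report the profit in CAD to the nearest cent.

Profit: CAD 79,109.43

Profitable loop is CAD → AUD → EUR → CAD:
CAD 6,857,000.00 ÷ 0.97843 = AUD 7,008,166.14
AUD 7,008,166.14 ÷ 1.6145 = EUR 4,340,765.65
EUR 4,340,765.65 × 1.5979 = CAD 6,936,109.43
Profit = CAD 6,936,109.43 − CAD 6,857,000.00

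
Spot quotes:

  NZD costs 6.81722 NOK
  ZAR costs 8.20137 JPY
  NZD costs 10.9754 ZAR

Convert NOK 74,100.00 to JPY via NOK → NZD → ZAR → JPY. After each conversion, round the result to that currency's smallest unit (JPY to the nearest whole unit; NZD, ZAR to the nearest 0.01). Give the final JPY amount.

NOK 74,100.00 ÷ 6.81722 = NZD 10,869.53
NZD 10,869.53 × 10.9754 = ZAR 119,297.44
ZAR 119,297.44 × 8.20137 = JPY 978,402

JPY 978,402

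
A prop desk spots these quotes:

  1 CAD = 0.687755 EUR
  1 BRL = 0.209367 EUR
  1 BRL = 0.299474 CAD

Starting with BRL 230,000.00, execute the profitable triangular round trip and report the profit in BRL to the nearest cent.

Profit: BRL 3,799.29

Profitable loop is BRL → EUR → CAD → BRL:
BRL 230,000.00 × 0.209367 = EUR 48,154.41
EUR 48,154.41 ÷ 0.687755 = CAD 70,016.81
CAD 70,016.81 ÷ 0.299474 = BRL 233,799.29
Profit = BRL 233,799.29 − BRL 230,000.00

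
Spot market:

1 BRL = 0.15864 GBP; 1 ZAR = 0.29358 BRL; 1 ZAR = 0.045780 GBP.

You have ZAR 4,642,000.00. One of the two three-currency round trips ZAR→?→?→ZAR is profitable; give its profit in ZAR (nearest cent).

Profitable loop is ZAR → BRL → GBP → ZAR:
ZAR 4,642,000.00 × 0.29358 = BRL 1,362,798.36
BRL 1,362,798.36 × 0.15864 = GBP 216,194.33
GBP 216,194.33 ÷ 0.045780 = ZAR 4,722,462.47
Profit = ZAR 4,722,462.47 − ZAR 4,642,000.00

Profit: ZAR 80,462.47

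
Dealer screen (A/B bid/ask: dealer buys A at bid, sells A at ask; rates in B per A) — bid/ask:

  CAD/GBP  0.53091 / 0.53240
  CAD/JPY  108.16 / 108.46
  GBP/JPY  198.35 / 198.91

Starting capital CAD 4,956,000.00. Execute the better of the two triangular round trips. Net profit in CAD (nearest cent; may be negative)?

Net profit: CAD 105,780.54

Best loop CAD → JPY → GBP → CAD:
CAD 4,956,000.00 × 108.16 (sell CAD at bid) = JPY 536,040,960
JPY 536,040,960 ÷ 198.91 (buy GBP at ask) = GBP 2,694,891.96
GBP 2,694,891.96 ÷ 0.53240 (buy CAD at ask) = CAD 5,061,780.54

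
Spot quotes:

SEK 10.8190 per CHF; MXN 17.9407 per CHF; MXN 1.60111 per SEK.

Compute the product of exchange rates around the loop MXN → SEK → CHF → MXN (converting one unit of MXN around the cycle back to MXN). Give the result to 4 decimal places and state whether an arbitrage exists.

Around MXN → SEK → CHF → MXN: 1 ÷ 1.60111 ÷ 10.8190 × 17.9407 = 1.035693
Product > 1; profitable direction is MXN → SEK → CHF → MXN.

1.0357 (arbitrage exists)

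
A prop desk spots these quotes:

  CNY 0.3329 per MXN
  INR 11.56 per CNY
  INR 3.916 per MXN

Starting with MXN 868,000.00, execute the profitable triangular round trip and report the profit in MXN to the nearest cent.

Profit: MXN 15,264.51

Profitable loop is MXN → INR → CNY → MXN:
MXN 868,000.00 × 3.916 = INR 3,399,088.00
INR 3,399,088.00 ÷ 11.56 = CNY 294,038.75
CNY 294,038.75 ÷ 0.3329 = MXN 883,264.51
Profit = MXN 883,264.51 − MXN 868,000.00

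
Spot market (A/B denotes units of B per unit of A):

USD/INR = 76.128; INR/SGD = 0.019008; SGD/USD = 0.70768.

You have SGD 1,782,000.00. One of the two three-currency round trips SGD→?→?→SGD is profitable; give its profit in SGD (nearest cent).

Profit: SGD 42,842.83

Profitable loop is SGD → USD → INR → SGD:
SGD 1,782,000.00 × 0.70768 = USD 1,261,085.76
USD 1,261,085.76 × 76.128 = INR 96,003,936.74
INR 96,003,936.74 × 0.019008 = SGD 1,824,842.83
Profit = SGD 1,824,842.83 − SGD 1,782,000.00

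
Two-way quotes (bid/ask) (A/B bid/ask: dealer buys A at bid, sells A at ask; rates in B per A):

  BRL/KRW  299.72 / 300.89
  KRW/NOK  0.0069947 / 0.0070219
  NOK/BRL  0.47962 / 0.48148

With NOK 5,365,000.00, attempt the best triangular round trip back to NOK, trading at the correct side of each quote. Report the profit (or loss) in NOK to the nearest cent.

Net profit: NOK 29,507.83

Best loop NOK → BRL → KRW → NOK:
NOK 5,365,000.00 × 0.47962 (sell NOK at bid) = BRL 2,573,161.30
BRL 2,573,161.30 × 299.72 (sell BRL at bid) = KRW 771,227,905
KRW 771,227,905 × 0.0069947 (sell KRW at bid) = NOK 5,394,507.83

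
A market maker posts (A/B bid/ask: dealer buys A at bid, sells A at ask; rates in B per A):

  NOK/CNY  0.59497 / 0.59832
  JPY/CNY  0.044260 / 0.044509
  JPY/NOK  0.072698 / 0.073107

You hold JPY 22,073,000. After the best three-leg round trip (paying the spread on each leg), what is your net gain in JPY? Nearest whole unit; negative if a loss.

Net profit: JPY 261,709

Best loop JPY → CNY → NOK → JPY:
JPY 22,073,000 × 0.044260 (sell JPY at bid) = CNY 976,950.98
CNY 976,950.98 ÷ 0.59832 (buy NOK at ask) = NOK 1,632,823.54
NOK 1,632,823.54 ÷ 0.073107 (buy JPY at ask) = JPY 22,334,709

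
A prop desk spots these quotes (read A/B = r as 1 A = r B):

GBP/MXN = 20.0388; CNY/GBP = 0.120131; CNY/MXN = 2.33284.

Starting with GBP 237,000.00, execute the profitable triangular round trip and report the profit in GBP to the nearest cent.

Profitable loop is GBP → MXN → CNY → GBP:
GBP 237,000.00 × 20.0388 = MXN 4,749,195.60
MXN 4,749,195.60 ÷ 2.33284 = CNY 2,035,799.97
CNY 2,035,799.97 × 0.120131 = GBP 244,562.69
Profit = GBP 244,562.69 − GBP 237,000.00

Profit: GBP 7,562.69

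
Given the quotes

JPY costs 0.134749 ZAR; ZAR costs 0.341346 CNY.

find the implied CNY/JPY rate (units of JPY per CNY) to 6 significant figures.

1 CNY ÷ 0.341346 = 2.92958 ZAR
2.92958 ZAR ÷ 0.134749 = 21.741 JPY

CNY/JPY = 21.7410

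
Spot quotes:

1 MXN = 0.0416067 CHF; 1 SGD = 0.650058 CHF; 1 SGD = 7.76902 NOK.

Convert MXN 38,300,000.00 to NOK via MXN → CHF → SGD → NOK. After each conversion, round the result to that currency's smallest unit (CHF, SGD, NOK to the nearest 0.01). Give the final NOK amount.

MXN 38,300,000.00 × 0.0416067 = CHF 1,593,536.61
CHF 1,593,536.61 ÷ 0.650058 = SGD 2,451,376.05
SGD 2,451,376.05 × 7.76902 = NOK 19,044,789.56

NOK 19,044,789.56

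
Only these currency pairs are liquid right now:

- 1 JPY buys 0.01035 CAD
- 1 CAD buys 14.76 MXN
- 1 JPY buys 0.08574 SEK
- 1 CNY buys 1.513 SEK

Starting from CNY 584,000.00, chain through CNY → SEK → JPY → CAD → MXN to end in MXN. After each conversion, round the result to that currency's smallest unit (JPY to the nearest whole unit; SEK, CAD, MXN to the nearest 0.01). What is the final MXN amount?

CNY 584,000.00 × 1.513 = SEK 883,592.00
SEK 883,592.00 ÷ 0.08574 = JPY 10,305,482
JPY 10,305,482 × 0.01035 = CAD 106,661.74
CAD 106,661.74 × 14.76 = MXN 1,574,327.28

MXN 1,574,327.28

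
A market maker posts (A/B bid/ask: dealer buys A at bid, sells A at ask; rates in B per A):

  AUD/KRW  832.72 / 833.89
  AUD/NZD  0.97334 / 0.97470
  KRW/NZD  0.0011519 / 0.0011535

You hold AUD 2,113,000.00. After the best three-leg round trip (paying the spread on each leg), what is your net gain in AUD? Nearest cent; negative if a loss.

Net profit: AUD 25,147.71

Best loop AUD → NZD → KRW → AUD:
AUD 2,113,000.00 × 0.97334 (sell AUD at bid) = NZD 2,056,667.42
NZD 2,056,667.42 ÷ 0.0011535 (buy KRW at ask) = KRW 1,782,979,991
KRW 1,782,979,991 ÷ 833.89 (buy AUD at ask) = AUD 2,138,147.71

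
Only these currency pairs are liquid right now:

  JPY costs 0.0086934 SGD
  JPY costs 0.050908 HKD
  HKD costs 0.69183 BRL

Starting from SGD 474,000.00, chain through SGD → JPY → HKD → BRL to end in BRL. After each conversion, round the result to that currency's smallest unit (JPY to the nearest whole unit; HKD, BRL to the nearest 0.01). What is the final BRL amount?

BRL 1,920,322.22

SGD 474,000.00 ÷ 0.0086934 = JPY 54,524,122
JPY 54,524,122 × 0.050908 = HKD 2,775,714.00
HKD 2,775,714.00 × 0.69183 = BRL 1,920,322.22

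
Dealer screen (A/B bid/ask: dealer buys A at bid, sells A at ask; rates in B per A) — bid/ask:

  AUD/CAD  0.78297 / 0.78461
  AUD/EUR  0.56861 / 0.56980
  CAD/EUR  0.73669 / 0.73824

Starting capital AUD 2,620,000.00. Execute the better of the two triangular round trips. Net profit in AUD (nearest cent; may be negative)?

Net profit: AUD 32,215.10

Best loop AUD → CAD → EUR → AUD:
AUD 2,620,000.00 × 0.78297 (sell AUD at bid) = CAD 2,051,381.40
CAD 2,051,381.40 × 0.73669 (sell CAD at bid) = EUR 1,511,232.16
EUR 1,511,232.16 ÷ 0.56980 (buy AUD at ask) = AUD 2,652,215.10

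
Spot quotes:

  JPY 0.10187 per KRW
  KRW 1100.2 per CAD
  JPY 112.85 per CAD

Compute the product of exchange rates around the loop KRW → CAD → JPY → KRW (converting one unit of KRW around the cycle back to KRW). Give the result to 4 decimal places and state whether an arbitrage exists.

1.0069 (arbitrage exists)

Around KRW → CAD → JPY → KRW: 1 ÷ 1100.2 × 112.85 ÷ 0.10187 = 1.006894
Product > 1; profitable direction is KRW → CAD → JPY → KRW.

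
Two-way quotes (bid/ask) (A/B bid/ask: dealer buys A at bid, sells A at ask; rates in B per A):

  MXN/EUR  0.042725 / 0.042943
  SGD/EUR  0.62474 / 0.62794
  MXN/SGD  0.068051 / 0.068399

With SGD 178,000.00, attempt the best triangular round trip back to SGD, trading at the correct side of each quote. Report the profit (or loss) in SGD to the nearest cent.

Net result: SGD -934.41 (no profitable arbitrage after spreads)

Best loop SGD → MXN → EUR → SGD:
SGD 178,000.00 ÷ 0.068399 (buy MXN at ask) = MXN 2,602,377.23
MXN 2,602,377.23 × 0.042725 (sell MXN at bid) = EUR 111,186.57
EUR 111,186.57 ÷ 0.62794 (buy SGD at ask) = SGD 177,065.59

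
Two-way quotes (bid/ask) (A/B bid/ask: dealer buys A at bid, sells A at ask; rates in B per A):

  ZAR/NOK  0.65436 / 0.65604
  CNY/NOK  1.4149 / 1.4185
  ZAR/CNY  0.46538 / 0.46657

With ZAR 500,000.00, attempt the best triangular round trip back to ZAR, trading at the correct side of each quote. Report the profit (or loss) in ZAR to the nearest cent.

Best loop ZAR → CNY → NOK → ZAR:
ZAR 500,000.00 × 0.46538 (sell ZAR at bid) = CNY 232,690.00
CNY 232,690.00 × 1.4149 (sell CNY at bid) = NOK 329,233.08
NOK 329,233.08 ÷ 0.65604 (buy ZAR at ask) = ZAR 501,849.10

Net profit: ZAR 1,849.10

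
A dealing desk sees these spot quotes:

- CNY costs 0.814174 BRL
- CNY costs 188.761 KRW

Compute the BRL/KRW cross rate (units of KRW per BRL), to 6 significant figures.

BRL/KRW = 231.844

1 BRL ÷ 0.814174 = 1.22824 CNY
1.22824 CNY × 188.761 = 231.844 KRW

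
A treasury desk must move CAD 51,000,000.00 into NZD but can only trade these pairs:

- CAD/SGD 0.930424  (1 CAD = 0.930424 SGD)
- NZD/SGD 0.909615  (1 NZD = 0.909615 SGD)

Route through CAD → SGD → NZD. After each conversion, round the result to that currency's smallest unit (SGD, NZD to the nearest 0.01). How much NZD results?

CAD 51,000,000.00 × 0.930424 = SGD 47,451,624.00
SGD 47,451,624.00 ÷ 0.909615 = NZD 52,166,712.29

NZD 52,166,712.29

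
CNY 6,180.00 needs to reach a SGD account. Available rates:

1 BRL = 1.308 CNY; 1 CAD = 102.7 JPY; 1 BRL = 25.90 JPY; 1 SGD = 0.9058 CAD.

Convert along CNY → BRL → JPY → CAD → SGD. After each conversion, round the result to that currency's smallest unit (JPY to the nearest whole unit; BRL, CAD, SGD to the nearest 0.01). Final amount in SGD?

CNY 6,180.00 ÷ 1.308 = BRL 4,724.77
BRL 4,724.77 × 25.90 = JPY 122,372
JPY 122,372 ÷ 102.7 = CAD 1,191.55
CAD 1,191.55 ÷ 0.9058 = SGD 1,315.47

SGD 1,315.47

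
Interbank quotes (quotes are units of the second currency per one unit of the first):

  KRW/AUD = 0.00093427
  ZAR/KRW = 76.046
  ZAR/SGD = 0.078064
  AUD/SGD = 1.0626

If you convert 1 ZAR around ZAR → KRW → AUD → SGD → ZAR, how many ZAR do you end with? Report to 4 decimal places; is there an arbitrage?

Around ZAR → KRW → AUD → SGD → ZAR: 1 × 76.046 × 0.00093427 × 1.0626 ÷ 0.078064 = 0.967092
Product < 1; profitable direction is ZAR → SGD → AUD → KRW → ZAR.

0.9671 (arbitrage exists)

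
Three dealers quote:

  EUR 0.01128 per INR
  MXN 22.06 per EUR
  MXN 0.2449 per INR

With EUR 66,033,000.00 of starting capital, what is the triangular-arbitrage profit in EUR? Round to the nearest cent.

Profit: EUR 1,061,489.24

Profitable loop is EUR → MXN → INR → EUR:
EUR 66,033,000.00 × 22.06 = MXN 1,456,687,980.00
MXN 1,456,687,980.00 ÷ 0.2449 = INR 5,948,093,017.56
INR 5,948,093,017.56 × 0.01128 = EUR 67,094,489.24
Profit = EUR 67,094,489.24 − EUR 66,033,000.00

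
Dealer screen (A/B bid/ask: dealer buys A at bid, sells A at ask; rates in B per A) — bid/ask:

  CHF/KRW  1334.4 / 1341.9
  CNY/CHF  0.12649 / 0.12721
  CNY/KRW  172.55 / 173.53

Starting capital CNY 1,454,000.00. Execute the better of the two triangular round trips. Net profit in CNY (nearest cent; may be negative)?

Net profit: CNY 15,731.37

Best loop CNY → KRW → CHF → CNY:
CNY 1,454,000.00 × 172.55 (sell CNY at bid) = KRW 250,887,700
KRW 250,887,700 ÷ 1341.9 (buy CHF at ask) = CHF 186,964.53
CHF 186,964.53 ÷ 0.12721 (buy CNY at ask) = CNY 1,469,731.37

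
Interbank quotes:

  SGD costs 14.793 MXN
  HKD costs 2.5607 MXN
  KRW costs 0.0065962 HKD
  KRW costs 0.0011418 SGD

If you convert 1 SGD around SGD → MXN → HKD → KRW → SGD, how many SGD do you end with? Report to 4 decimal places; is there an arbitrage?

Around SGD → MXN → HKD → KRW → SGD: 1 × 14.793 ÷ 2.5607 ÷ 0.0065962 × 0.0011418 = 0.999986
Product ≈ 1 (deviation 0.001%, within rounding noise).

1.0000 (no arbitrage)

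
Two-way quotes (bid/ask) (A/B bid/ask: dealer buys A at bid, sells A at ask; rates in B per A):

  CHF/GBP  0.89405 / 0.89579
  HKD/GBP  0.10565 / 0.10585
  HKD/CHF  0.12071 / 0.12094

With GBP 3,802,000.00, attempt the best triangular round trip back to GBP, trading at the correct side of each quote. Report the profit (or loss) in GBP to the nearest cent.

Best loop GBP → HKD → CHF → GBP:
GBP 3,802,000.00 ÷ 0.10585 (buy HKD at ask) = HKD 35,918,752.95
HKD 35,918,752.95 × 0.12071 (sell HKD at bid) = CHF 4,335,752.67
CHF 4,335,752.67 × 0.89405 (sell CHF at bid) = GBP 3,876,379.67

Net profit: GBP 74,379.67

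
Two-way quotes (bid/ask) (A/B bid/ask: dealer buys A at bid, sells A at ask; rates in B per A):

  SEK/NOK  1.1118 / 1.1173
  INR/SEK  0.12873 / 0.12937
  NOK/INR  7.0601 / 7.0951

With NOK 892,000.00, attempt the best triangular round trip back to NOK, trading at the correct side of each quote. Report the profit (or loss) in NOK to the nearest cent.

Net profit: NOK 9,326.51

Best loop NOK → INR → SEK → NOK:
NOK 892,000.00 × 7.0601 (sell NOK at bid) = INR 6,297,609.20
INR 6,297,609.20 × 0.12873 (sell INR at bid) = SEK 810,691.23
SEK 810,691.23 × 1.1118 (sell SEK at bid) = NOK 901,326.51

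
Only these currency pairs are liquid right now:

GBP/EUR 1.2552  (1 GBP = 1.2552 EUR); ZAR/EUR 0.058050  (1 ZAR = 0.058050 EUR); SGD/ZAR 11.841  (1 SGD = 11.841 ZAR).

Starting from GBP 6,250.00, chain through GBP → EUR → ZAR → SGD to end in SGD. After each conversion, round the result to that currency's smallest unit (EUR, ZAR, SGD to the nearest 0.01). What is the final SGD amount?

SGD 11,413.07

GBP 6,250.00 × 1.2552 = EUR 7,845.00
EUR 7,845.00 ÷ 0.058050 = ZAR 135,142.12
ZAR 135,142.12 ÷ 11.841 = SGD 11,413.07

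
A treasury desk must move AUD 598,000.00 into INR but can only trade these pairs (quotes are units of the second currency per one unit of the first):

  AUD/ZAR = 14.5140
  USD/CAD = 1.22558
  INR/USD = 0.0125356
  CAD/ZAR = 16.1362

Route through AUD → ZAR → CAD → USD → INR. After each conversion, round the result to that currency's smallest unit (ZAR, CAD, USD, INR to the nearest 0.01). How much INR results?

INR 35,010,656.05

AUD 598,000.00 × 14.5140 = ZAR 8,679,372.00
ZAR 8,679,372.00 ÷ 16.1362 = CAD 537,882.03
CAD 537,882.03 ÷ 1.22558 = USD 438,879.58
USD 438,879.58 ÷ 0.0125356 = INR 35,010,656.05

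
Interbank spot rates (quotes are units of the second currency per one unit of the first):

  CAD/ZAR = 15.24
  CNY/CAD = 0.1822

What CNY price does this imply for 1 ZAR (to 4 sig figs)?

1 ZAR ÷ 15.24 = 0.0656168 CAD
0.0656168 CAD ÷ 0.1822 = 0.360136 CNY

ZAR/CNY = 0.3601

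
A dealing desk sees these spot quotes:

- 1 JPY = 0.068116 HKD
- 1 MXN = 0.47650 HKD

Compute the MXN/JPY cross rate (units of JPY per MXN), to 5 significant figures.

1 MXN × 0.47650 = 0.4765 HKD
0.4765 HKD ÷ 0.068116 = 6.99542 JPY

MXN/JPY = 6.9954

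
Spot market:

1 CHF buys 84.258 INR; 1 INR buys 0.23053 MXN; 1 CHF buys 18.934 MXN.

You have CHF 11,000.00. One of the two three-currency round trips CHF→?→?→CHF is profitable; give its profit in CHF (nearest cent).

Profitable loop is CHF → INR → MXN → CHF:
CHF 11,000.00 × 84.258 = INR 926,838.00
INR 926,838.00 × 0.23053 = MXN 213,663.96
MXN 213,663.96 ÷ 18.934 = CHF 11,284.67
Profit = CHF 11,284.67 − CHF 11,000.00

Profit: CHF 284.67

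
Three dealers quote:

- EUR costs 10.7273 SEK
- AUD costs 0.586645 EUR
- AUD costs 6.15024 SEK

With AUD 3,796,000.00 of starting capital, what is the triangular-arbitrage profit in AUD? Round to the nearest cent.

Profit: AUD 88,185.30

Profitable loop is AUD → EUR → SEK → AUD:
AUD 3,796,000.00 × 0.586645 = EUR 2,226,904.42
EUR 2,226,904.42 × 10.7273 = SEK 23,888,671.78
SEK 23,888,671.78 ÷ 6.15024 = AUD 3,884,185.30
Profit = AUD 3,884,185.30 − AUD 3,796,000.00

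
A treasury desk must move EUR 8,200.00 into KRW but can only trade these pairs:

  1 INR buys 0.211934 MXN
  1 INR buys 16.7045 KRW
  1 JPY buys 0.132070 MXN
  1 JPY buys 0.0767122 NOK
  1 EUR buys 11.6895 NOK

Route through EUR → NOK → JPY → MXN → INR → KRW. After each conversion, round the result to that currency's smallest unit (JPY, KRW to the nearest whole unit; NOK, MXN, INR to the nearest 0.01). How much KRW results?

KRW 13,007,155

EUR 8,200.00 × 11.6895 = NOK 95,853.90
NOK 95,853.90 ÷ 0.0767122 = JPY 1,249,526
JPY 1,249,526 × 0.132070 = MXN 165,024.90
MXN 165,024.90 ÷ 0.211934 = INR 778,661.75
INR 778,661.75 × 16.7045 = KRW 13,007,155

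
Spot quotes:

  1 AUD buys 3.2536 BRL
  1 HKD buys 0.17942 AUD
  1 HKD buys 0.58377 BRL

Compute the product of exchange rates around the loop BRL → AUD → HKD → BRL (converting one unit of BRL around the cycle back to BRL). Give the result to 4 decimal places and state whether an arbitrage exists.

1.0000 (no arbitrage)

Around BRL → AUD → HKD → BRL: 1 ÷ 3.2536 ÷ 0.17942 × 0.58377 = 1.000016
Product ≈ 1 (deviation 0.002%, within rounding noise).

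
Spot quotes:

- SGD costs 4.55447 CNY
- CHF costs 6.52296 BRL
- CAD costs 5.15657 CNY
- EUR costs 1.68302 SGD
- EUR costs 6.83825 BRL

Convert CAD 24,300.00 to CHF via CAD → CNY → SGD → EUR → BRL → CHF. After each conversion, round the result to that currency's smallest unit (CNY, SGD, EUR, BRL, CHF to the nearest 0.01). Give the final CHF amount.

CAD 24,300.00 × 5.15657 = CNY 125,304.65
CNY 125,304.65 ÷ 4.55447 = SGD 27,512.45
SGD 27,512.45 ÷ 1.68302 = EUR 16,347.07
EUR 16,347.07 × 6.83825 = BRL 111,785.35
BRL 111,785.35 ÷ 6.52296 = CHF 17,137.21

CHF 17,137.21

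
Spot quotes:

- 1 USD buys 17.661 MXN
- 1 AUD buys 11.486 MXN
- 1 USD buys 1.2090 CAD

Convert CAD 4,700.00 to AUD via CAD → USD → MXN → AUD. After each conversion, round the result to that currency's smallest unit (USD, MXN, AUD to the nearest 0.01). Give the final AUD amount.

CAD 4,700.00 ÷ 1.2090 = USD 3,887.51
USD 3,887.51 × 17.661 = MXN 68,657.31
MXN 68,657.31 ÷ 11.486 = AUD 5,977.48

AUD 5,977.48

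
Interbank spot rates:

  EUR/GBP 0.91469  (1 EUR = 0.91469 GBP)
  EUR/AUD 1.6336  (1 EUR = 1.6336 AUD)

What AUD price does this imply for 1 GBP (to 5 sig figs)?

1 GBP ÷ 0.91469 = 1.09327 EUR
1.09327 EUR × 1.6336 = 1.78596 AUD

GBP/AUD = 1.7860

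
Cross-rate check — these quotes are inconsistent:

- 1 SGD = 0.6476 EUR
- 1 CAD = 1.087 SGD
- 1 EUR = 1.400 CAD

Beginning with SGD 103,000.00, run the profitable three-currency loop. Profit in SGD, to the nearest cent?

Profitable loop is SGD → CAD → EUR → SGD:
SGD 103,000.00 ÷ 1.087 = CAD 94,756.21
CAD 94,756.21 ÷ 1.400 = EUR 67,683.01
EUR 67,683.01 ÷ 0.6476 = SGD 104,513.60
Profit = SGD 104,513.60 − SGD 103,000.00

Profit: SGD 1,513.60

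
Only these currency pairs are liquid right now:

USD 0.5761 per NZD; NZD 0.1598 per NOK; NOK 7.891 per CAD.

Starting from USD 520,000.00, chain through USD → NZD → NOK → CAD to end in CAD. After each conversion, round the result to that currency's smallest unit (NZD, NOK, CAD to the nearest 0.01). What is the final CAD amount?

CAD 715,808.17

USD 520,000.00 ÷ 0.5761 = NZD 902,621.07
NZD 902,621.07 ÷ 0.1598 = NOK 5,648,442.24
NOK 5,648,442.24 ÷ 7.891 = CAD 715,808.17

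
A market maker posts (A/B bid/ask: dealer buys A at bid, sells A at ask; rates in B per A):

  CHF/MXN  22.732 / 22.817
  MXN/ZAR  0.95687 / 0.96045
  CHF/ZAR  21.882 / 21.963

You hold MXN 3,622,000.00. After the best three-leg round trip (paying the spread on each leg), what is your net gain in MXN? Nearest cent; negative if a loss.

Best loop MXN → CHF → ZAR → MXN:
MXN 3,622,000.00 ÷ 22.817 (buy CHF at ask) = CHF 158,741.29
CHF 158,741.29 × 21.882 (sell CHF at bid) = ZAR 3,473,576.89
ZAR 3,473,576.89 ÷ 0.96045 (buy MXN at ask) = MXN 3,616,613.98

Net result: MXN -5,386.02 (no profitable arbitrage after spreads)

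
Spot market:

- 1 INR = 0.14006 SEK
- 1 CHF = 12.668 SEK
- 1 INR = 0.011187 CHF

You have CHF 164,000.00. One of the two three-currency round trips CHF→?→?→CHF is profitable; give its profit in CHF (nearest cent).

Profit: CHF 1,940.13

Profitable loop is CHF → SEK → INR → CHF:
CHF 164,000.00 × 12.668 = SEK 2,077,552.00
SEK 2,077,552.00 ÷ 0.14006 = INR 14,833,300.01
INR 14,833,300.01 × 0.011187 = CHF 165,940.13
Profit = CHF 165,940.13 − CHF 164,000.00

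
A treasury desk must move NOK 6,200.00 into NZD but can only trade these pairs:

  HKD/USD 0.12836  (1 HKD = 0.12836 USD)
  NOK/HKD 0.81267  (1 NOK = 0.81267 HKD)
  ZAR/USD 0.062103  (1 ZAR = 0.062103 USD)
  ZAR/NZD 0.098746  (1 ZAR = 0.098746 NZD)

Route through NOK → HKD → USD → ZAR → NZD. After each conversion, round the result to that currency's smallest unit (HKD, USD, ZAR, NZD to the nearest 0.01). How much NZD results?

NZD 1,028.36

NOK 6,200.00 × 0.81267 = HKD 5,038.55
HKD 5,038.55 × 0.12836 = USD 646.75
USD 646.75 ÷ 0.062103 = ZAR 10,414.15
ZAR 10,414.15 × 0.098746 = NZD 1,028.36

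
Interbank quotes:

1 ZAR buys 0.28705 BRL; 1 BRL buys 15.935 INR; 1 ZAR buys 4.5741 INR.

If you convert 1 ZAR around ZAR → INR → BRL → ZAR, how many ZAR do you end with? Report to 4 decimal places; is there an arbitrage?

1.0000 (no arbitrage)

Around ZAR → INR → BRL → ZAR: 1 × 4.5741 ÷ 15.935 ÷ 0.28705 = 0.999991
Product ≈ 1 (deviation 0.001%, within rounding noise).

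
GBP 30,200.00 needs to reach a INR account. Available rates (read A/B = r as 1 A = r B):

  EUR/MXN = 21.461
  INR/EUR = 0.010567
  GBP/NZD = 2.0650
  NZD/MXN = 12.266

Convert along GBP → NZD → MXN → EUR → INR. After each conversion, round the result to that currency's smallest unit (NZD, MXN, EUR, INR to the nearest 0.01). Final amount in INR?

GBP 30,200.00 × 2.0650 = NZD 62,363.00
NZD 62,363.00 × 12.266 = MXN 764,944.56
MXN 764,944.56 ÷ 21.461 = EUR 35,643.47
EUR 35,643.47 ÷ 0.010567 = INR 3,373,092.65

INR 3,373,092.65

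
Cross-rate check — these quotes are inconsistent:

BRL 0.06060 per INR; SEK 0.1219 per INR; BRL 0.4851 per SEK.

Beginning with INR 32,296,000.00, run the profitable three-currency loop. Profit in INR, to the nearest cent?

Profitable loop is INR → BRL → SEK → INR:
INR 32,296,000.00 × 0.06060 = BRL 1,957,137.60
BRL 1,957,137.60 ÷ 0.4851 = SEK 4,034,503.40
SEK 4,034,503.40 ÷ 0.1219 = INR 33,096,828.56
Profit = INR 33,096,828.56 − INR 32,296,000.00

Profit: INR 800,828.56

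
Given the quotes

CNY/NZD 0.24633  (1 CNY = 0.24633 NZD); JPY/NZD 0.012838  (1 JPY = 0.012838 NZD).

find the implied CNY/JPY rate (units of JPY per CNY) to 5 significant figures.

CNY/JPY = 19.188

1 CNY × 0.24633 = 0.24633 NZD
0.24633 NZD ÷ 0.012838 = 19.1876 JPY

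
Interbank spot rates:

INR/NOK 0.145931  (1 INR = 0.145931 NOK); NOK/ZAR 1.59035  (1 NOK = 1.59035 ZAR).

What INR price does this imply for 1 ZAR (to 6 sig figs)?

1 ZAR ÷ 1.59035 = 0.628792 NOK
0.628792 NOK ÷ 0.145931 = 4.30883 INR

ZAR/INR = 4.30883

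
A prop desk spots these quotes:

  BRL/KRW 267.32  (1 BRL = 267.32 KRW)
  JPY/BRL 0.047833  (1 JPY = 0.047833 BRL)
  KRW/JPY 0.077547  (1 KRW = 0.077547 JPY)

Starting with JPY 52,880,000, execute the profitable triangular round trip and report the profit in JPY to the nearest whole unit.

Profitable loop is JPY → KRW → BRL → JPY:
JPY 52,880,000 ÷ 0.077547 = KRW 681,909,036
KRW 681,909,036 ÷ 267.32 = BRL 2,550,909.16
BRL 2,550,909.16 ÷ 0.047833 = JPY 53,329,483
Profit = JPY 53,329,483 − JPY 52,880,000

Profit: JPY 449,483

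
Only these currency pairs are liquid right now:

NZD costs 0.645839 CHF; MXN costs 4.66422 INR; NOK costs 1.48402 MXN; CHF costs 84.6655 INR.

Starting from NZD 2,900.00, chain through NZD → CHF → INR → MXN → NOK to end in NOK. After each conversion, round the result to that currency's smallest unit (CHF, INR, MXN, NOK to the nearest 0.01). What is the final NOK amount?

NZD 2,900.00 × 0.645839 = CHF 1,872.93
CHF 1,872.93 × 84.6655 = INR 158,572.55
INR 158,572.55 ÷ 4.66422 = MXN 33,997.66
MXN 33,997.66 ÷ 1.48402 = NOK 22,909.17

NOK 22,909.17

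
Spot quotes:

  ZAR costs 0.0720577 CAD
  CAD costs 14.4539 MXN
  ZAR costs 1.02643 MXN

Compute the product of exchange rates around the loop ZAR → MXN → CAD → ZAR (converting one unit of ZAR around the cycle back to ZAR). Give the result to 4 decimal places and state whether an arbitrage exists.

Around ZAR → MXN → CAD → ZAR: 1 × 1.02643 ÷ 14.4539 ÷ 0.0720577 = 0.985516
Product < 1; profitable direction is ZAR → CAD → MXN → ZAR.

0.9855 (arbitrage exists)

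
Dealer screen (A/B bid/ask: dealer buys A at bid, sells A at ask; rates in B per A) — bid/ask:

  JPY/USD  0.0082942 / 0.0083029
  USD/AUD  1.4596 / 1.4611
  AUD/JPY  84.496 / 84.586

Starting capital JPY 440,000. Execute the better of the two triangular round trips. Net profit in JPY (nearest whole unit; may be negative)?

Best loop JPY → USD → AUD → JPY:
JPY 440,000 × 0.0082942 (sell JPY at bid) = USD 3,649.45
USD 3,649.45 × 1.4596 (sell USD at bid) = AUD 5,326.73
AUD 5,326.73 × 84.496 (sell AUD at bid) = JPY 450,088

Net profit: JPY 10,088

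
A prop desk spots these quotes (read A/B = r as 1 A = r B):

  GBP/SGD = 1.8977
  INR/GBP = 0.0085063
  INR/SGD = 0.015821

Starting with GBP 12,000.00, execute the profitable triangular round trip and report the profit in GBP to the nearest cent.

Profit: GBP 243.78

Profitable loop is GBP → SGD → INR → GBP:
GBP 12,000.00 × 1.8977 = SGD 22,772.40
SGD 22,772.40 ÷ 0.015821 = INR 1,439,378.04
INR 1,439,378.04 × 0.0085063 = GBP 12,243.78
Profit = GBP 12,243.78 − GBP 12,000.00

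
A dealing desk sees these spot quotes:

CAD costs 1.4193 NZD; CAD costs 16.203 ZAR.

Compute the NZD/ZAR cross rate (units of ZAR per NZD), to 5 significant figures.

NZD/ZAR = 11.416

1 NZD ÷ 1.4193 = 0.704573 CAD
0.704573 CAD × 16.203 = 11.4162 ZAR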